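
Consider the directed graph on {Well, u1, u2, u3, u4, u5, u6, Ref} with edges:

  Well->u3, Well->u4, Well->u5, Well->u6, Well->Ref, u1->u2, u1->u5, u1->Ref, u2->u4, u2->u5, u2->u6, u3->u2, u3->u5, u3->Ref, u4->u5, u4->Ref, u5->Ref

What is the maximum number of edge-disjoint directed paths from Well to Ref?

Assign every edge capacity 1; by Menger, the answer equals the max flow.
Path Well→Ref (+1); total 1.
Path Well→u3→Ref (+1); total 2.
Path Well→u4→Ref (+1); total 3.
Path Well→u5→Ref (+1); total 4.
No residual Well→Ref path; max flow = 4.
Certifying cut of size 4: {Well→Ref, Well→u3, Well→u4, Well→u5}.

4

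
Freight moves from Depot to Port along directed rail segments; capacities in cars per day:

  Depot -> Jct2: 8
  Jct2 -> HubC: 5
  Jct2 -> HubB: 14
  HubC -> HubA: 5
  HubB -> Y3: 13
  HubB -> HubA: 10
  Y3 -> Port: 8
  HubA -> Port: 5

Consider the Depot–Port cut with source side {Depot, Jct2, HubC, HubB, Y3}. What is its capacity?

Edges leaving {Depot, Jct2, HubC, HubB, Y3}: HubC→HubA (5), HubB→HubA (10), Y3→Port (8).
Cut capacity = 5 + 10 + 8 = 23.

23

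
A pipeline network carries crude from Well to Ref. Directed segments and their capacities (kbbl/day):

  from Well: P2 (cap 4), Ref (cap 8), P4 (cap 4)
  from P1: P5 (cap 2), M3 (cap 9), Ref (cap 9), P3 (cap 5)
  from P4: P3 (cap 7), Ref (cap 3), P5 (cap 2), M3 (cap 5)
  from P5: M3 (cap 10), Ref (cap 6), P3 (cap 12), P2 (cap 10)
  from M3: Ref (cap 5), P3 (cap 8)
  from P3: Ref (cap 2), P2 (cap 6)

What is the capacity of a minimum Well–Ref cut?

Augment Well→Ref: bottleneck 8, flow now 8.
Augment Well→P4→Ref: bottleneck 3, flow now 11.
Augment Well→P4→P5→Ref: bottleneck 1, flow now 12.
No augmenting path remains; maximum flow = 12.
By max-flow min-cut, the minimum cut capacity equals the max flow.
In the residual graph, reachable from Well: {Well, P2}.
Min-cut edges: Well→P4 (4), Well→Ref (8); capacity 4 + 8 = 12.

12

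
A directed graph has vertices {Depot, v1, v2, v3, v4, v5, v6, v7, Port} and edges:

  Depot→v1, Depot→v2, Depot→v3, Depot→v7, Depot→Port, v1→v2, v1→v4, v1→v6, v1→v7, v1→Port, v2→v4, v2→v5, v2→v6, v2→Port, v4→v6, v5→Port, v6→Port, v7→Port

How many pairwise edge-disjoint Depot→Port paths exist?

4

Assign every edge capacity 1; by Menger, the answer equals the max flow.
Path Depot→Port (+1); total 1.
Path Depot→v1→Port (+1); total 2.
Path Depot→v2→Port (+1); total 3.
Path Depot→v7→Port (+1); total 4.
No residual Depot→Port path; max flow = 4.
Certifying cut of size 4: {Depot→Port, Depot→v1, Depot→v2, Depot→v7}.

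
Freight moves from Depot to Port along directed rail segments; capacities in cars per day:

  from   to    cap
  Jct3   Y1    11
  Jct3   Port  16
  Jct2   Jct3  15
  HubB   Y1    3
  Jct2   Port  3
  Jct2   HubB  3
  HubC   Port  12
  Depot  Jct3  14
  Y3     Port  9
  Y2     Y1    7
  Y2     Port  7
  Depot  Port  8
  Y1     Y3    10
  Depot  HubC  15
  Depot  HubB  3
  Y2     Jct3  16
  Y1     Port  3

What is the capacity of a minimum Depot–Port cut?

Augment Depot→Port: bottleneck 8, flow now 8.
Augment Depot→Jct3→Port: bottleneck 14, flow now 22.
Augment Depot→HubC→Port: bottleneck 12, flow now 34.
Augment Depot→HubB→Y1→Port: bottleneck 3, flow now 37.
No augmenting path remains; maximum flow = 37.
By max-flow min-cut, the minimum cut capacity equals the max flow.
In the residual graph, reachable from Depot: {Depot, HubC}.
Min-cut edges: Depot→Jct3 (14), Depot→HubB (3), Depot→Port (8), HubC→Port (12); capacity 14 + 3 + 8 + 12 = 37.

37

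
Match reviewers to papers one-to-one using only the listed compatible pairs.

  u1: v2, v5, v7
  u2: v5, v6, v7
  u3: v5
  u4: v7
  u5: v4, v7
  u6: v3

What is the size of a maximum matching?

6

Unit-capacity flow: source→left, listed edges, right→sink; max matching = max flow.
Augmenting path u1→v2 (+1); matched 1.
Augmenting path u2→v5 (+1); matched 2.
Augmenting path u4→v7 (+1); matched 3.
Augmenting path u5→v4 (+1); matched 4.
Augmenting path u6→v3 (+1); matched 5.
Augmenting path u3→v5→u2→v6 (+1); matched 6.
No augmenting path remains; maximum matching = 6.
König certificate: {u1, u2, u3, u4, u5, u6} is a vertex cover of size 6 (every listed pair touches it), so no matching can be larger.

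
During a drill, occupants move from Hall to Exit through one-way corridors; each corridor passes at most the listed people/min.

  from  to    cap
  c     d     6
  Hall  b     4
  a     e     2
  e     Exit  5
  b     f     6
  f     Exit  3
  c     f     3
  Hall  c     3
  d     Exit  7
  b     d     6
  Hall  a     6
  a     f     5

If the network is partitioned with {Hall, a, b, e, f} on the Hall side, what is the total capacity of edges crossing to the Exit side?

17

Edges leaving {Hall, a, b, e, f}: Hall→c (3), b→d (6), e→Exit (5), f→Exit (3).
Cut capacity = 3 + 6 + 5 + 3 = 17.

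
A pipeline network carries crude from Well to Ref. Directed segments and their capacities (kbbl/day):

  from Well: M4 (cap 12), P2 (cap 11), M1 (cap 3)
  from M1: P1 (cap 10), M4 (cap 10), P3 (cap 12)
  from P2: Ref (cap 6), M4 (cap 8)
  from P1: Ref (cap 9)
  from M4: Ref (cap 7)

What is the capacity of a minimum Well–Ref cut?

Augment Well→P2→Ref: bottleneck 6, flow now 6.
Augment Well→M4→Ref: bottleneck 7, flow now 13.
Augment Well→M1→P1→Ref: bottleneck 3, flow now 16.
No augmenting path remains; maximum flow = 16.
By max-flow min-cut, the minimum cut capacity equals the max flow.
In the residual graph, reachable from Well: {Well, P2, M4}.
Min-cut edges: Well→M1 (3), P2→Ref (6), M4→Ref (7); capacity 3 + 6 + 7 = 16.

16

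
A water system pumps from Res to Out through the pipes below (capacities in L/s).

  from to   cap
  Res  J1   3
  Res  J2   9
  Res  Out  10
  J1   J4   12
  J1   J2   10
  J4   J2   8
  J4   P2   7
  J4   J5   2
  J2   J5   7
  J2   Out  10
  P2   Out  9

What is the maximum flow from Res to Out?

22

Augment Res→Out: bottleneck 10, flow now 10.
Augment Res→J2→Out: bottleneck 9, flow now 19.
Augment Res→J1→J2→Out: bottleneck 1, flow now 20.
Augment Res→J1→J4→P2→Out: bottleneck 2, flow now 22.
No augmenting path remains; maximum flow = 22.
In the residual graph, reachable from Res: {Res}.
Min-cut edges: Res→J1 (3), Res→J2 (9), Res→Out (10); capacity 3 + 9 + 10 = 22.
This cut is saturated, so no flow can exceed 22.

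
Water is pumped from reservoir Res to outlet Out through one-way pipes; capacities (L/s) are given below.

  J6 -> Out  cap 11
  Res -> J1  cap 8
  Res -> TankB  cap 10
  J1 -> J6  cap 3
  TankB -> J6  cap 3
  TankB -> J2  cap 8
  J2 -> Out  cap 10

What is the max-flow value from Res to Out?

Augment Res→TankB→J6→Out: bottleneck 3, flow now 3.
Augment Res→TankB→J2→Out: bottleneck 7, flow now 10.
Augment Res→J1→J6→Out: bottleneck 3, flow now 13.
No augmenting path remains; maximum flow = 13.
In the residual graph, reachable from Res: {Res, J1}.
Min-cut edges: Res→TankB (10), J1→J6 (3); capacity 10 + 3 = 13.
This cut is saturated, so no flow can exceed 13.

13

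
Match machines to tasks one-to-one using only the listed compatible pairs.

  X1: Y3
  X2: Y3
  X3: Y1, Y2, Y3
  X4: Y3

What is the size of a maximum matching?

Unit-capacity flow: source→left, listed edges, right→sink; max matching = max flow.
Augmenting path X1→Y3 (+1); matched 1.
Augmenting path X3→Y1 (+1); matched 2.
No augmenting path remains; maximum matching = 2.
König certificate: {X3, Y3} is a vertex cover of size 2 (every listed pair touches it), so no matching can be larger.

2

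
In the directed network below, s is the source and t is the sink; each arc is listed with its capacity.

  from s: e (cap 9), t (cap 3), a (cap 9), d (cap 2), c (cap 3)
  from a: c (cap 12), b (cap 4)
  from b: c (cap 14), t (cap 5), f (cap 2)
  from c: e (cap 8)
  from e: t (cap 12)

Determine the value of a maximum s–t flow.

19

Augment s→t: bottleneck 3, flow now 3.
Augment s→e→t: bottleneck 9, flow now 12.
Augment s→a→b→t: bottleneck 4, flow now 16.
Augment s→c→e→t: bottleneck 3, flow now 19.
No augmenting path remains; maximum flow = 19.
In the residual graph, reachable from s: {s, a, c, d, e}.
Min-cut edges: s→t (3), a→b (4), e→t (12); capacity 3 + 4 + 12 = 19.
This cut is saturated, so no flow can exceed 19.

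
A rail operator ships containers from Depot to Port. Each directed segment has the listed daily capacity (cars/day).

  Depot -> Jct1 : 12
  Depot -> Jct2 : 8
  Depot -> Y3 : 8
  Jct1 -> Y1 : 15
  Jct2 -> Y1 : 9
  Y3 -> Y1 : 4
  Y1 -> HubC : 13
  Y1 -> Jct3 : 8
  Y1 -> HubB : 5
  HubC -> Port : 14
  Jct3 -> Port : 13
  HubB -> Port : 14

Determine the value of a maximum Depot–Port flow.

Augment Depot→Jct1→Y1→HubC→Port: bottleneck 12, flow now 12.
Augment Depot→Jct2→Y1→HubC→Port: bottleneck 1, flow now 13.
Augment Depot→Jct2→Y1→Jct3→Port: bottleneck 7, flow now 20.
Augment Depot→Y3→Y1→Jct3→Port: bottleneck 1, flow now 21.
Augment Depot→Y3→Y1→HubB→Port: bottleneck 3, flow now 24.
No augmenting path remains; maximum flow = 24.
In the residual graph, reachable from Depot: {Depot, Y3}.
Min-cut edges: Depot→Jct1 (12), Depot→Jct2 (8), Y3→Y1 (4); capacity 12 + 8 + 4 = 24.
This cut is saturated, so no flow can exceed 24.

24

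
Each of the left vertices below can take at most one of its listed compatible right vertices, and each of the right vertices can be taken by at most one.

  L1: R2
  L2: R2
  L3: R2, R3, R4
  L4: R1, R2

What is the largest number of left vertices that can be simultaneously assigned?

3

Unit-capacity flow: source→left, listed edges, right→sink; max matching = max flow.
Augmenting path L1→R2 (+1); matched 1.
Augmenting path L3→R3 (+1); matched 2.
Augmenting path L4→R1 (+1); matched 3.
No augmenting path remains; maximum matching = 3.
König certificate: {L3, L4, R2} is a vertex cover of size 3 (every listed pair touches it), so no matching can be larger.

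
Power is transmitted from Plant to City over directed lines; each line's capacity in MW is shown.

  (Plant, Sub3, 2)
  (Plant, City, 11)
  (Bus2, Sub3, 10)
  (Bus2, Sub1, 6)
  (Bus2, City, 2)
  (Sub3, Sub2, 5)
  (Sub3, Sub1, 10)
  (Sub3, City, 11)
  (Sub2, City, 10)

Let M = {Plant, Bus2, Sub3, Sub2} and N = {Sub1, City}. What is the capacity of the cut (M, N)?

50

Edges leaving {Plant, Bus2, Sub3, Sub2}: Plant→City (11), Bus2→Sub1 (6), Bus2→City (2), Sub3→Sub1 (10), Sub3→City (11), Sub2→City (10).
Cut capacity = 11 + 6 + 2 + 10 + 11 + 10 = 50.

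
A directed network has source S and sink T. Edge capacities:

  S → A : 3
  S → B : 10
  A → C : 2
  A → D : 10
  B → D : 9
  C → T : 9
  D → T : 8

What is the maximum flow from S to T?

Augment S→A→C→T: bottleneck 2, flow now 2.
Augment S→A→D→T: bottleneck 1, flow now 3.
Augment S→B→D→T: bottleneck 7, flow now 10.
No augmenting path remains; maximum flow = 10.
In the residual graph, reachable from S: {S, A, B, D}.
Min-cut edges: A→C (2), D→T (8); capacity 2 + 8 = 10.
This cut is saturated, so no flow can exceed 10.

10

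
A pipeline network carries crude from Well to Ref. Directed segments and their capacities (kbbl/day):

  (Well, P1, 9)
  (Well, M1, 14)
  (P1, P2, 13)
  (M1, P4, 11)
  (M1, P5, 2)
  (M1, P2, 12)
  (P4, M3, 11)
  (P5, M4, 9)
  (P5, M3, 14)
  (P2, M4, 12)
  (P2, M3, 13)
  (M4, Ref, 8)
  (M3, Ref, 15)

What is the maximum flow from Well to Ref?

Augment Well→P1→P2→M4→Ref: bottleneck 8, flow now 8.
Augment Well→P1→P2→M3→Ref: bottleneck 1, flow now 9.
Augment Well→M1→P4→M3→Ref: bottleneck 11, flow now 20.
Augment Well→M1→P5→M3→Ref: bottleneck 2, flow now 22.
Augment Well→M1→P2→M3→Ref: bottleneck 1, flow now 23.
No augmenting path remains; maximum flow = 23.
In the residual graph, reachable from Well: {Well}.
Min-cut edges: Well→P1 (9), Well→M1 (14); capacity 9 + 14 = 23.
This cut is saturated, so no flow can exceed 23.

23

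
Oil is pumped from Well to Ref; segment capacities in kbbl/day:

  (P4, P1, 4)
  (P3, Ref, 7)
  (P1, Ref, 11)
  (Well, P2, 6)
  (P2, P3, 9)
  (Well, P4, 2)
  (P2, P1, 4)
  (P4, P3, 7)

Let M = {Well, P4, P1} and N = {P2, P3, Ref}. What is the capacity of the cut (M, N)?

24

Edges leaving {Well, P4, P1}: Well→P2 (6), P4→P3 (7), P1→Ref (11).
Cut capacity = 6 + 7 + 11 = 24.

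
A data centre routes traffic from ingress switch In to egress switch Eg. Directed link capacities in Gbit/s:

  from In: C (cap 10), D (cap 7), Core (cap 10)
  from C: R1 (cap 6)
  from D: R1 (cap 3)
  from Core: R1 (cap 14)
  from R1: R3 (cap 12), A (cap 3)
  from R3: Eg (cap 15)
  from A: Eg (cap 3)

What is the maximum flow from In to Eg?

Augment In→C→R1→R3→Eg: bottleneck 6, flow now 6.
Augment In→D→R1→R3→Eg: bottleneck 3, flow now 9.
Augment In→Core→R1→R3→Eg: bottleneck 3, flow now 12.
Augment In→Core→R1→A→Eg: bottleneck 3, flow now 15.
No augmenting path remains; maximum flow = 15.
In the residual graph, reachable from In: {In, C, D, Core, R1}.
Min-cut edges: R1→R3 (12), R1→A (3); capacity 12 + 3 = 15.
This cut is saturated, so no flow can exceed 15.

15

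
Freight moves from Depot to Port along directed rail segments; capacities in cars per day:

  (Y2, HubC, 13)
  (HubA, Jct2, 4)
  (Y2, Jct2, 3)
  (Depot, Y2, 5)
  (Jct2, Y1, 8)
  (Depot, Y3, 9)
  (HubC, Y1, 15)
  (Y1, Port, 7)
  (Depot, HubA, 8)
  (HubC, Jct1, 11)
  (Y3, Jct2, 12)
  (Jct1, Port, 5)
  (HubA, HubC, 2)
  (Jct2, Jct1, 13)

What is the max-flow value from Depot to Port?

12

Augment Depot→HubA→HubC→Y1→Port: bottleneck 2, flow now 2.
Augment Depot→HubA→Jct2→Y1→Port: bottleneck 4, flow now 6.
Augment Depot→Y2→HubC→Y1→Port: bottleneck 1, flow now 7.
Augment Depot→Y2→HubC→Jct1→Port: bottleneck 4, flow now 11.
Augment Depot→Y3→Jct2→Jct1→Port: bottleneck 1, flow now 12.
No augmenting path remains; maximum flow = 12.
In the residual graph, reachable from Depot: {Depot, HubA, Y2, Y3, HubC, Jct2, Y1, Jct1}.
Min-cut edges: Y1→Port (7), Jct1→Port (5); capacity 7 + 5 = 12.
This cut is saturated, so no flow can exceed 12.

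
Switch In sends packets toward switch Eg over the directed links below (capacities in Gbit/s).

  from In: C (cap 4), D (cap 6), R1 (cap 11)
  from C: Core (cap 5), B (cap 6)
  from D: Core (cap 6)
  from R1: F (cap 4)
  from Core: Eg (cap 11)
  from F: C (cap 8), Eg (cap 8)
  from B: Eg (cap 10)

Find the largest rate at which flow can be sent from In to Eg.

14

Augment In→C→Core→Eg: bottleneck 4, flow now 4.
Augment In→D→Core→Eg: bottleneck 6, flow now 10.
Augment In→R1→F→Eg: bottleneck 4, flow now 14.
No augmenting path remains; maximum flow = 14.
In the residual graph, reachable from In: {In, R1}.
Min-cut edges: In→C (4), In→D (6), R1→F (4); capacity 4 + 6 + 4 = 14.
This cut is saturated, so no flow can exceed 14.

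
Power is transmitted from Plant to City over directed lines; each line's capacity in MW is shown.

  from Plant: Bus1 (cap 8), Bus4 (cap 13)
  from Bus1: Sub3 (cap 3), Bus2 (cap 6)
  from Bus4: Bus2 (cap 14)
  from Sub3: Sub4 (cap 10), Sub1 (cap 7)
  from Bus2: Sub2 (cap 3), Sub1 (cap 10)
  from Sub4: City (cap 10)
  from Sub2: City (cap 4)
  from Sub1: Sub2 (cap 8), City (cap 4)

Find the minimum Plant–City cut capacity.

11

Augment Plant→Bus1→Sub3→Sub4→City: bottleneck 3, flow now 3.
Augment Plant→Bus1→Bus2→Sub2→City: bottleneck 3, flow now 6.
Augment Plant→Bus1→Bus2→Sub1→City: bottleneck 2, flow now 8.
Augment Plant→Bus4→Bus2→Sub1→City: bottleneck 2, flow now 10.
Augment Plant→Bus4→Bus2→Sub1→Sub2→City: bottleneck 1, flow now 11.
No augmenting path remains; maximum flow = 11.
By max-flow min-cut, the minimum cut capacity equals the max flow.
In the residual graph, reachable from Plant: {Plant, Bus1, Bus4, Bus2, Sub2, Sub1}.
Min-cut edges: Bus1→Sub3 (3), Sub2→City (4), Sub1→City (4); capacity 3 + 4 + 4 = 11.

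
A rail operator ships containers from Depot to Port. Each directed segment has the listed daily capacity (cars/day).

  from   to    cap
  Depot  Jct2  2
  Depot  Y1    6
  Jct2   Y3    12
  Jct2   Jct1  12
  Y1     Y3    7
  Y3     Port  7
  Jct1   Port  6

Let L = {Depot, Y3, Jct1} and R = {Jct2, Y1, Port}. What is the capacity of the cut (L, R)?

21

Edges leaving {Depot, Y3, Jct1}: Depot→Jct2 (2), Depot→Y1 (6), Y3→Port (7), Jct1→Port (6).
Cut capacity = 2 + 6 + 7 + 6 = 21.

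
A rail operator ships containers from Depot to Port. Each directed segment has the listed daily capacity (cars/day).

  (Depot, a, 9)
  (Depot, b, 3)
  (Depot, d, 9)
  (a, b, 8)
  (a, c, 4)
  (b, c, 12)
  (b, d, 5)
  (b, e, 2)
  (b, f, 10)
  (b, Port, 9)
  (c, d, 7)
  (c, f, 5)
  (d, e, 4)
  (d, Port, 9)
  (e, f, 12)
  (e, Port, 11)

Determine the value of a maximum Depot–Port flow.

Augment Depot→b→Port: bottleneck 3, flow now 3.
Augment Depot→d→Port: bottleneck 9, flow now 12.
Augment Depot→a→b→Port: bottleneck 6, flow now 18.
Augment Depot→a→b→e→Port: bottleneck 2, flow now 20.
Augment Depot→a→c→d→e→Port: bottleneck 1, flow now 21.
No augmenting path remains; maximum flow = 21.
In the residual graph, reachable from Depot: {Depot}.
Min-cut edges: Depot→a (9), Depot→b (3), Depot→d (9); capacity 9 + 3 + 9 = 21.
This cut is saturated, so no flow can exceed 21.

21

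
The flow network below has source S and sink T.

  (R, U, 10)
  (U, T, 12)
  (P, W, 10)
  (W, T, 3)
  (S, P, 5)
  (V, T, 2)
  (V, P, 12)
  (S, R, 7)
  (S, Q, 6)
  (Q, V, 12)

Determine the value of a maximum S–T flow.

Augment S→P→W→T: bottleneck 3, flow now 3.
Augment S→Q→V→T: bottleneck 2, flow now 5.
Augment S→R→U→T: bottleneck 7, flow now 12.
No augmenting path remains; maximum flow = 12.
In the residual graph, reachable from S: {S, P, Q, V, W}.
Min-cut edges: S→R (7), V→T (2), W→T (3); capacity 7 + 2 + 3 = 12.
This cut is saturated, so no flow can exceed 12.

12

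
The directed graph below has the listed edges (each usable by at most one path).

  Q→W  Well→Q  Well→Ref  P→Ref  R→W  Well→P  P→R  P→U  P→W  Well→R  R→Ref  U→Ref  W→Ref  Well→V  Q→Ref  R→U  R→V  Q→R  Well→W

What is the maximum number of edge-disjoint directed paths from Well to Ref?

5

Assign every edge capacity 1; by Menger, the answer equals the max flow.
Path Well→Ref (+1); total 1.
Path Well→P→Ref (+1); total 2.
Path Well→Q→Ref (+1); total 3.
Path Well→R→Ref (+1); total 4.
Path Well→W→Ref (+1); total 5.
No residual Well→Ref path; max flow = 5.
Certifying cut of size 5: {Well→P, Well→Q, Well→R, Well→Ref, Well→W}.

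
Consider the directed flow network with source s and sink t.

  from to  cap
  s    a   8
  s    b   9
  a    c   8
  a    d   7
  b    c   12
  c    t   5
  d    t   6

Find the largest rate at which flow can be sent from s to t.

11

Augment s→a→c→t: bottleneck 5, flow now 5.
Augment s→a→d→t: bottleneck 3, flow now 8.
Augment s→b→c→a→d→t: bottleneck 3, flow now 11. (uses reverse residual edge)
No augmenting path remains; maximum flow = 11.
In the residual graph, reachable from s: {s, a, b, c, d}.
Min-cut edges: c→t (5), d→t (6); capacity 5 + 6 = 11.
This cut is saturated, so no flow can exceed 11.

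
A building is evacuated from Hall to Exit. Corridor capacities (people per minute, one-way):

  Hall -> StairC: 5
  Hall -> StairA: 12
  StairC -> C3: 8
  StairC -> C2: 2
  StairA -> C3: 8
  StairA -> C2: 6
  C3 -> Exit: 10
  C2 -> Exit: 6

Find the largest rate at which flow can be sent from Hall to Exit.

16

Augment Hall→StairC→C3→Exit: bottleneck 5, flow now 5.
Augment Hall→StairA→C3→Exit: bottleneck 5, flow now 10.
Augment Hall→StairA→C2→Exit: bottleneck 6, flow now 16.
No augmenting path remains; maximum flow = 16.
In the residual graph, reachable from Hall: {Hall, StairC, StairA, C3, C2}.
Min-cut edges: C3→Exit (10), C2→Exit (6); capacity 10 + 6 = 16.
This cut is saturated, so no flow can exceed 16.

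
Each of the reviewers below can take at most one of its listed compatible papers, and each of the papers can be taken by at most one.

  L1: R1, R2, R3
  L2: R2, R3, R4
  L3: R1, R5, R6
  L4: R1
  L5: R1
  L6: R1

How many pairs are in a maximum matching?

Unit-capacity flow: source→left, listed edges, right→sink; max matching = max flow.
Augmenting path L1→R1 (+1); matched 1.
Augmenting path L2→R2 (+1); matched 2.
Augmenting path L3→R5 (+1); matched 3.
Augmenting path L4→R1→L1→R3 (+1); matched 4.
No augmenting path remains; maximum matching = 4.
König certificate: {L1, L2, L3, R1} is a vertex cover of size 4 (every listed pair touches it), so no matching can be larger.

4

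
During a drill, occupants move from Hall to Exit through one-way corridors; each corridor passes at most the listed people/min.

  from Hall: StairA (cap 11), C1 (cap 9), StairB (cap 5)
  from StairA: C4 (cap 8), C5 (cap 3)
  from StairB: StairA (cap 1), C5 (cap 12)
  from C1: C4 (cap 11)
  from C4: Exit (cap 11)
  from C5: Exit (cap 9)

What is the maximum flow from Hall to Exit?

Augment Hall→StairA→C4→Exit: bottleneck 8, flow now 8.
Augment Hall→StairA→C5→Exit: bottleneck 3, flow now 11.
Augment Hall→StairB→C5→Exit: bottleneck 5, flow now 16.
Augment Hall→C1→C4→Exit: bottleneck 3, flow now 19.
No augmenting path remains; maximum flow = 19.
In the residual graph, reachable from Hall: {Hall, StairA, C1, C4}.
Min-cut edges: Hall→StairB (5), StairA→C5 (3), C4→Exit (11); capacity 5 + 3 + 11 = 19.
This cut is saturated, so no flow can exceed 19.

19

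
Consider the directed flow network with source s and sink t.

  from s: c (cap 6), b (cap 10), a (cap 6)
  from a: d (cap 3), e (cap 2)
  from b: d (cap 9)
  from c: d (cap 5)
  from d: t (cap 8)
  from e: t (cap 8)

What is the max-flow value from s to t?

10

Augment s→a→d→t: bottleneck 3, flow now 3.
Augment s→a→e→t: bottleneck 2, flow now 5.
Augment s→b→d→t: bottleneck 5, flow now 10.
No augmenting path remains; maximum flow = 10.
In the residual graph, reachable from s: {s, a, b, c, d}.
Min-cut edges: a→e (2), d→t (8); capacity 2 + 8 = 10.
This cut is saturated, so no flow can exceed 10.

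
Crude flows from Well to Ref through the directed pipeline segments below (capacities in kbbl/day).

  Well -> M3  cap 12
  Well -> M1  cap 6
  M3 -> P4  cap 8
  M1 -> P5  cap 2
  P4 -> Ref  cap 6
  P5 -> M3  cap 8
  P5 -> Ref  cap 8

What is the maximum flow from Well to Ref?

Augment Well→M3→P4→Ref: bottleneck 6, flow now 6.
Augment Well→M1→P5→Ref: bottleneck 2, flow now 8.
No augmenting path remains; maximum flow = 8.
In the residual graph, reachable from Well: {Well, M3, M1, P4}.
Min-cut edges: M1→P5 (2), P4→Ref (6); capacity 2 + 6 = 8.
This cut is saturated, so no flow can exceed 8.

8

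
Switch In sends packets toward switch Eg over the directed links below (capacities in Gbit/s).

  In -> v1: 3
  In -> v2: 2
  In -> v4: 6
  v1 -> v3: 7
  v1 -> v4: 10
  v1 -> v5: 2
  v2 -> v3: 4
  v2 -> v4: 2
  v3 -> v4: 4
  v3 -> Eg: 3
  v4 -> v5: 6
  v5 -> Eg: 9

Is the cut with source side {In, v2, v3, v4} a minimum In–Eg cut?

No — its capacity is 12, but the minimum cut has capacity 11.

Given cut capacity: 3 + 3 + 6 = 12.
Augment In→v1→v3→Eg: bottleneck 3, flow now 3.
Augment In→v4→v5→Eg: bottleneck 6, flow now 9.
Augment In→v2→v3→v1→v5→Eg: bottleneck 2, flow now 11. (uses reverse residual edge)
No augmenting path remains; maximum flow = 11.
In the residual graph, reachable from In: {In}.
Min-cut edges: In→v1 (3), In→v2 (2), In→v4 (6); capacity 3 + 2 + 6 = 11.
Cut capacity 12 exceeds the max flow 11, so it is not minimum.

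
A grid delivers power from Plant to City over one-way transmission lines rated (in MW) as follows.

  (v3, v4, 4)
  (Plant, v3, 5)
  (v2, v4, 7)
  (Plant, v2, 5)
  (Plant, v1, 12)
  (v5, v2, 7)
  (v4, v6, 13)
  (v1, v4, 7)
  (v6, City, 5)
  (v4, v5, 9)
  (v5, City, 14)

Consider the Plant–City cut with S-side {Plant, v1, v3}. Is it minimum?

Given cut capacity: 5 + 7 + 4 = 16.
Augment Plant→v1→v4→v5→City: bottleneck 7, flow now 7.
Augment Plant→v2→v4→v5→City: bottleneck 2, flow now 9.
Augment Plant→v2→v4→v6→City: bottleneck 3, flow now 12.
Augment Plant→v3→v4→v6→City: bottleneck 2, flow now 14.
No augmenting path remains; maximum flow = 14.
In the residual graph, reachable from Plant: {Plant, v1, v2, v3, v4, v6}.
Min-cut edges: v4→v5 (9), v6→City (5); capacity 9 + 5 = 14.
Cut capacity 16 exceeds the max flow 14, so it is not minimum.

No — its capacity is 16, but the minimum cut has capacity 14.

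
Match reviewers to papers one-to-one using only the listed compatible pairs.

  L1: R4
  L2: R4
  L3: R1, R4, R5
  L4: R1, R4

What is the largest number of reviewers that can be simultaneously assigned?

3

Unit-capacity flow: source→left, listed edges, right→sink; max matching = max flow.
Augmenting path L1→R4 (+1); matched 1.
Augmenting path L3→R1 (+1); matched 2.
Augmenting path L4→R1→L3→R5 (+1); matched 3.
No augmenting path remains; maximum matching = 3.
König certificate: {L3, L4, R4} is a vertex cover of size 3 (every listed pair touches it), so no matching can be larger.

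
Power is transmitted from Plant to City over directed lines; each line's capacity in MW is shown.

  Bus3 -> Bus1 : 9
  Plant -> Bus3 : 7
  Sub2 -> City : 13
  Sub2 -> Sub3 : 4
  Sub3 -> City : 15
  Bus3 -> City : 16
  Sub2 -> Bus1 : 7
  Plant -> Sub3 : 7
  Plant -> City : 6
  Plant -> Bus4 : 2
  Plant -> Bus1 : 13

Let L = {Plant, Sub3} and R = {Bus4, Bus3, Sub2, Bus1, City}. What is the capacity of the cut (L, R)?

43

Edges leaving {Plant, Sub3}: Plant→Bus4 (2), Plant→Bus3 (7), Plant→Bus1 (13), Plant→City (6), Sub3→City (15).
Cut capacity = 2 + 7 + 13 + 6 + 15 = 43.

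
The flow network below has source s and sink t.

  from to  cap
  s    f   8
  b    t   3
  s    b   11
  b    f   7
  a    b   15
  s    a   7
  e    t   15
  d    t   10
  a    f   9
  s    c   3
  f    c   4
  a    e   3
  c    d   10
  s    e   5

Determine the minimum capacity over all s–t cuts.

18

Augment s→b→t: bottleneck 3, flow now 3.
Augment s→e→t: bottleneck 5, flow now 8.
Augment s→a→e→t: bottleneck 3, flow now 11.
Augment s→c→d→t: bottleneck 3, flow now 14.
Augment s→f→c→d→t: bottleneck 4, flow now 18.
No augmenting path remains; maximum flow = 18.
By max-flow min-cut, the minimum cut capacity equals the max flow.
In the residual graph, reachable from s: {s, a, b, f}.
Min-cut edges: s→c (3), s→e (5), a→e (3), b→t (3), f→c (4); capacity 3 + 5 + 3 + 3 + 4 = 18.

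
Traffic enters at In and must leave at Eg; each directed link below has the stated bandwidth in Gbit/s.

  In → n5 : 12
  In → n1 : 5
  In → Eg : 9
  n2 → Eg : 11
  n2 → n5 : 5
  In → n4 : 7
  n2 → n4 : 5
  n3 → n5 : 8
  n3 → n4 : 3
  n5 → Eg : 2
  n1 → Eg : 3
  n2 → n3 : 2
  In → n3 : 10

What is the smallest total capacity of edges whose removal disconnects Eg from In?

14

Augment In→Eg: bottleneck 9, flow now 9.
Augment In→n1→Eg: bottleneck 3, flow now 12.
Augment In→n5→Eg: bottleneck 2, flow now 14.
No augmenting path remains; maximum flow = 14.
By max-flow min-cut, the minimum cut capacity equals the max flow.
In the residual graph, reachable from In: {In, n1, n3, n4, n5}.
Min-cut edges: In→Eg (9), n1→Eg (3), n5→Eg (2); capacity 9 + 3 + 2 = 14.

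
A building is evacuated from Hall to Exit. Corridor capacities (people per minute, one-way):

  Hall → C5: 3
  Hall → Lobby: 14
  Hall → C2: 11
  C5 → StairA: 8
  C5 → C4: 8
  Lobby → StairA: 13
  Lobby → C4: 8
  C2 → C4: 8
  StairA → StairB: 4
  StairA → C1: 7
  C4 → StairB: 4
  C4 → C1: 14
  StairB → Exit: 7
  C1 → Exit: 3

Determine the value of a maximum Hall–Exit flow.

10

Augment Hall→C5→StairA→StairB→Exit: bottleneck 3, flow now 3.
Augment Hall→Lobby→StairA→StairB→Exit: bottleneck 1, flow now 4.
Augment Hall→Lobby→StairA→C1→Exit: bottleneck 3, flow now 7.
Augment Hall→Lobby→C4→StairB→Exit: bottleneck 3, flow now 10.
No augmenting path remains; maximum flow = 10.
In the residual graph, reachable from Hall: {Hall, C5, Lobby, C2, StairA, C4, StairB, C1}.
Min-cut edges: StairB→Exit (7), C1→Exit (3); capacity 7 + 3 = 10.
This cut is saturated, so no flow can exceed 10.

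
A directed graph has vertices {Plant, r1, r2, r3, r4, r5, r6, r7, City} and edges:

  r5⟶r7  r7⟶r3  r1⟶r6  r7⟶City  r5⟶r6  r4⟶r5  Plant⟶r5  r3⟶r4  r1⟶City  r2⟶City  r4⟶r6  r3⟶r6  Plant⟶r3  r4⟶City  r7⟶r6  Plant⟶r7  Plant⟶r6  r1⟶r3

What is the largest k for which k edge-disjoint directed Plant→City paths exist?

Assign every edge capacity 1; by Menger, the answer equals the max flow.
Path Plant→r7→City (+1); total 1.
Path Plant→r3→r4→City (+1); total 2.
No residual Plant→City path; max flow = 2.
Certifying cut of size 2: {r3→r4, r7→City}.

2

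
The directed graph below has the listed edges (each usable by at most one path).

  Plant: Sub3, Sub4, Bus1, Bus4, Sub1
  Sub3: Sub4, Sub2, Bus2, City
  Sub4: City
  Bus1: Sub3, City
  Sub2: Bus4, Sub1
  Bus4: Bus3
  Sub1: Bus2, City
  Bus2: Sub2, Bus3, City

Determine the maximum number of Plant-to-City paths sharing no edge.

Assign every edge capacity 1; by Menger, the answer equals the max flow.
Path Plant→Sub3→City (+1); total 1.
Path Plant→Sub4→City (+1); total 2.
Path Plant→Bus1→City (+1); total 3.
Path Plant→Sub1→City (+1); total 4.
No residual Plant→City path; max flow = 4.
Certifying cut of size 4: {Plant→Bus1, Plant→Sub1, Plant→Sub3, Plant→Sub4}.

4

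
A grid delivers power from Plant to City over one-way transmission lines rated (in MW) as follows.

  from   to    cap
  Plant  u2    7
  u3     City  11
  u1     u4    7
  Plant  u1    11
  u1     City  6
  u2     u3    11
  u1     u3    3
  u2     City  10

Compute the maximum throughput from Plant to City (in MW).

Augment Plant→u1→City: bottleneck 6, flow now 6.
Augment Plant→u2→City: bottleneck 7, flow now 13.
Augment Plant→u1→u3→City: bottleneck 3, flow now 16.
No augmenting path remains; maximum flow = 16.
In the residual graph, reachable from Plant: {Plant, u1, u4}.
Min-cut edges: Plant→u2 (7), u1→u3 (3), u1→City (6); capacity 7 + 3 + 6 = 16.
This cut is saturated, so no flow can exceed 16.

16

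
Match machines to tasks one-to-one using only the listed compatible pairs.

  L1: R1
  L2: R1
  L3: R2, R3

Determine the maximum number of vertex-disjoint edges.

Unit-capacity flow: source→left, listed edges, right→sink; max matching = max flow.
Augmenting path L1→R1 (+1); matched 1.
Augmenting path L3→R2 (+1); matched 2.
No augmenting path remains; maximum matching = 2.
König certificate: {L3, R1} is a vertex cover of size 2 (every listed pair touches it), so no matching can be larger.

2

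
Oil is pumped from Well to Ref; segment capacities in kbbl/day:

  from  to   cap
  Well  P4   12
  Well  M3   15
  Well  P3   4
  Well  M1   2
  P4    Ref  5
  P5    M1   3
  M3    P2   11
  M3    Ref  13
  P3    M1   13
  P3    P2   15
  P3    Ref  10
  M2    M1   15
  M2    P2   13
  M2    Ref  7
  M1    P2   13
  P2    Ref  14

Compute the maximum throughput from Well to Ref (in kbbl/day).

26

Augment Well→P4→Ref: bottleneck 5, flow now 5.
Augment Well→M3→Ref: bottleneck 13, flow now 18.
Augment Well→P3→Ref: bottleneck 4, flow now 22.
Augment Well→M3→P2→Ref: bottleneck 2, flow now 24.
Augment Well→M1→P2→Ref: bottleneck 2, flow now 26.
No augmenting path remains; maximum flow = 26.
In the residual graph, reachable from Well: {Well, P4}.
Min-cut edges: Well→M3 (15), Well→P3 (4), Well→M1 (2), P4→Ref (5); capacity 15 + 4 + 2 + 5 = 26.
This cut is saturated, so no flow can exceed 26.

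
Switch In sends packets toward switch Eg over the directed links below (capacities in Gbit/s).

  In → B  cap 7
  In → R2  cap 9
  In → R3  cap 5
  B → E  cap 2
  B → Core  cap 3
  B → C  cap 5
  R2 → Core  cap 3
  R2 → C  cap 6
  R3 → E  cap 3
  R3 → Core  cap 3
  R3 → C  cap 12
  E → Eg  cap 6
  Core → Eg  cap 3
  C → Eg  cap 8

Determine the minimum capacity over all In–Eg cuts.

Augment In→B→E→Eg: bottleneck 2, flow now 2.
Augment In→B→Core→Eg: bottleneck 3, flow now 5.
Augment In→B→C→Eg: bottleneck 2, flow now 7.
Augment In→R2→C→Eg: bottleneck 6, flow now 13.
Augment In→R3→E→Eg: bottleneck 3, flow now 16.
No augmenting path remains; maximum flow = 16.
By max-flow min-cut, the minimum cut capacity equals the max flow.
In the residual graph, reachable from In: {In, B, R2, R3, Core, C}.
Min-cut edges: B→E (2), R3→E (3), Core→Eg (3), C→Eg (8); capacity 2 + 3 + 3 + 8 = 16.

16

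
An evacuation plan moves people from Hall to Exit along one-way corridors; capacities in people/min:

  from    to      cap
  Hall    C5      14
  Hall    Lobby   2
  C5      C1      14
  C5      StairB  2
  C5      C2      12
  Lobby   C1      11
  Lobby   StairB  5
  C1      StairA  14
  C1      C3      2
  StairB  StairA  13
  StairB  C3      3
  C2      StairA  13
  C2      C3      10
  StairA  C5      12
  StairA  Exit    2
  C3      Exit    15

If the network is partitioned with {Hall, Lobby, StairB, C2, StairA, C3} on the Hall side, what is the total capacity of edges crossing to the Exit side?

54

Edges leaving {Hall, Lobby, StairB, C2, StairA, C3}: Hall→C5 (14), Lobby→C1 (11), StairA→C5 (12), StairA→Exit (2), C3→Exit (15).
Cut capacity = 14 + 11 + 12 + 2 + 15 = 54.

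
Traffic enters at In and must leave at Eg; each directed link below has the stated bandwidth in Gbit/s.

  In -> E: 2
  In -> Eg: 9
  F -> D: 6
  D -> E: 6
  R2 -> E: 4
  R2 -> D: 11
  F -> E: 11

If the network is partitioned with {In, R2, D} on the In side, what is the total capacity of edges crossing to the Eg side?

Edges leaving {In, R2, D}: In→E (2), In→Eg (9), R2→E (4), D→E (6).
Cut capacity = 2 + 9 + 4 + 6 = 21.

21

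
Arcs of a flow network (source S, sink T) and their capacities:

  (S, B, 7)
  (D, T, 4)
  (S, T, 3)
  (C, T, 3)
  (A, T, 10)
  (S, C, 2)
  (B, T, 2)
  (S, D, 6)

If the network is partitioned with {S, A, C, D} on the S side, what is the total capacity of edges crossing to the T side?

Edges leaving {S, A, C, D}: S→B (7), S→T (3), A→T (10), C→T (3), D→T (4).
Cut capacity = 7 + 3 + 10 + 3 + 4 = 27.

27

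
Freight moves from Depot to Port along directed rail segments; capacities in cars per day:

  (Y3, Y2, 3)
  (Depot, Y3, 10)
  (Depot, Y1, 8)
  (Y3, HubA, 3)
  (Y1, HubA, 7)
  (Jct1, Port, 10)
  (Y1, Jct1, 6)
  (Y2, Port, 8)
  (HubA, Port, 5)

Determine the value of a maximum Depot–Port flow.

Augment Depot→Y3→Y2→Port: bottleneck 3, flow now 3.
Augment Depot→Y3→HubA→Port: bottleneck 3, flow now 6.
Augment Depot→Y1→Jct1→Port: bottleneck 6, flow now 12.
Augment Depot→Y1→HubA→Port: bottleneck 2, flow now 14.
No augmenting path remains; maximum flow = 14.
In the residual graph, reachable from Depot: {Depot, Y3}.
Min-cut edges: Depot→Y1 (8), Y3→Y2 (3), Y3→HubA (3); capacity 8 + 3 + 3 = 14.
This cut is saturated, so no flow can exceed 14.

14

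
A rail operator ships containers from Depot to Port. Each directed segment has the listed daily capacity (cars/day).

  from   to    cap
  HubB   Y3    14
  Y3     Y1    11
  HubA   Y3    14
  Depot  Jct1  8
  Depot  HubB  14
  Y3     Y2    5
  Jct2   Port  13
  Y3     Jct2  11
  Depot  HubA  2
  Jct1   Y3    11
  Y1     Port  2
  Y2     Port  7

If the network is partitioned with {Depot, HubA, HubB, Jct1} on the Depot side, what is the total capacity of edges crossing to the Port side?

Edges leaving {Depot, HubA, HubB, Jct1}: HubA→Y3 (14), HubB→Y3 (14), Jct1→Y3 (11).
Cut capacity = 14 + 14 + 11 = 39.

39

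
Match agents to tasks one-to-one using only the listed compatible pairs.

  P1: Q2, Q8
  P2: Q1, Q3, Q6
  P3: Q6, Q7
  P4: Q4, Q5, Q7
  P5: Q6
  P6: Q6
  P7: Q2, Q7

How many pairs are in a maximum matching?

Unit-capacity flow: source→left, listed edges, right→sink; max matching = max flow.
Augmenting path P1→Q2 (+1); matched 1.
Augmenting path P2→Q1 (+1); matched 2.
Augmenting path P3→Q6 (+1); matched 3.
Augmenting path P4→Q4 (+1); matched 4.
Augmenting path P7→Q7 (+1); matched 5.
Augmenting path P5→Q6→P3→Q7→P7→Q2→P1→Q8 (+1); matched 6.
No augmenting path remains; maximum matching = 6.
König certificate: {P1, P2, P3, P4, P7, Q6} is a vertex cover of size 6 (every listed pair touches it), so no matching can be larger.

6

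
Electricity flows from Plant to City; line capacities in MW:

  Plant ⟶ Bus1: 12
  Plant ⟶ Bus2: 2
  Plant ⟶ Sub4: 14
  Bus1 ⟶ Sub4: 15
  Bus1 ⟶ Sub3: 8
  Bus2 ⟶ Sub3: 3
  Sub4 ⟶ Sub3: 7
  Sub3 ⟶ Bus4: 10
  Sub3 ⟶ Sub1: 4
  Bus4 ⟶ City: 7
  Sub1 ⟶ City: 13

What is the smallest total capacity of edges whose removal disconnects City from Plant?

11

Augment Plant→Bus1→Sub3→Bus4→City: bottleneck 7, flow now 7.
Augment Plant→Bus1→Sub3→Sub1→City: bottleneck 1, flow now 8.
Augment Plant→Bus2→Sub3→Sub1→City: bottleneck 2, flow now 10.
Augment Plant→Sub4→Sub3→Sub1→City: bottleneck 1, flow now 11.
No augmenting path remains; maximum flow = 11.
By max-flow min-cut, the minimum cut capacity equals the max flow.
In the residual graph, reachable from Plant: {Plant, Bus1, Bus2, Sub4, Sub3, Bus4}.
Min-cut edges: Sub3→Sub1 (4), Bus4→City (7); capacity 4 + 7 = 11.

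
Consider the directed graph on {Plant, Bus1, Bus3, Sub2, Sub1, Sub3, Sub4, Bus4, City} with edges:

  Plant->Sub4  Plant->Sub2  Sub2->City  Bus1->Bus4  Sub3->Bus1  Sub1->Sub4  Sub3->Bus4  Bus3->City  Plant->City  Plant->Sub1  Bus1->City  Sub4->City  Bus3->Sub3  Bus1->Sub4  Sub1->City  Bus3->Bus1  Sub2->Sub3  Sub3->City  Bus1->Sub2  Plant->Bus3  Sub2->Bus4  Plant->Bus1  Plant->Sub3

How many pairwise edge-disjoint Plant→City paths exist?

7

Assign every edge capacity 1; by Menger, the answer equals the max flow.
Path Plant→City (+1); total 1.
Path Plant→Bus1→City (+1); total 2.
Path Plant→Bus3→City (+1); total 3.
Path Plant→Sub2→City (+1); total 4.
Path Plant→Sub1→City (+1); total 5.
Path Plant→Sub3→City (+1); total 6.
Path Plant→Sub4→City (+1); total 7.
No residual Plant→City path; max flow = 7.
Certifying cut of size 7: {Plant→Bus1, Plant→Bus3, Plant→City, Plant→Sub1, Plant→Sub2, Plant→Sub3, Plant→Sub4}.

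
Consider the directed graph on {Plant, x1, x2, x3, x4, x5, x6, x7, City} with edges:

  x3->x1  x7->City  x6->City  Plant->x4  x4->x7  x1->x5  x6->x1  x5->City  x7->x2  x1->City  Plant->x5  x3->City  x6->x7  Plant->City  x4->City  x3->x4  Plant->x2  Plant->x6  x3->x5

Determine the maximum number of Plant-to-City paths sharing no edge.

4

Assign every edge capacity 1; by Menger, the answer equals the max flow.
Path Plant→City (+1); total 1.
Path Plant→x4→City (+1); total 2.
Path Plant→x5→City (+1); total 3.
Path Plant→x6→City (+1); total 4.
No residual Plant→City path; max flow = 4.
Certifying cut of size 4: {Plant→City, Plant→x4, Plant→x5, Plant→x6}.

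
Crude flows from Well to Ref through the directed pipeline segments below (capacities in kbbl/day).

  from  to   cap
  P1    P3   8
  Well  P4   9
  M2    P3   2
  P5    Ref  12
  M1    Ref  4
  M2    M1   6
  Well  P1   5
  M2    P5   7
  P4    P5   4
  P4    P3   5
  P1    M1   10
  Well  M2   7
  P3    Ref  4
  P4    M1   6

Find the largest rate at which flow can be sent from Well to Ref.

19

Augment Well→P4→M1→Ref: bottleneck 4, flow now 4.
Augment Well→P4→P5→Ref: bottleneck 4, flow now 8.
Augment Well→P4→P3→Ref: bottleneck 1, flow now 9.
Augment Well→P1→P3→Ref: bottleneck 3, flow now 12.
Augment Well→M2→P5→Ref: bottleneck 7, flow now 19.
No augmenting path remains; maximum flow = 19.
In the residual graph, reachable from Well: {Well, P4, P1, M1, P3}.
Min-cut edges: Well→M2 (7), P4→P5 (4), M1→Ref (4), P3→Ref (4); capacity 7 + 4 + 4 + 4 = 19.
This cut is saturated, so no flow can exceed 19.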